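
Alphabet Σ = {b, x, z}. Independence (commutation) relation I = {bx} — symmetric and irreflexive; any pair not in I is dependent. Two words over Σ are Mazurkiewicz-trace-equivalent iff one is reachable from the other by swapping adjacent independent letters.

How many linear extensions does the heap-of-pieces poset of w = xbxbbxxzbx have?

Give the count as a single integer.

70

0(x) covers ∅
1(b) covers ∅
2(x) covers 0:x
3(b) covers 1:b
4(b) covers 3:b
5(x) covers 2:x
6(x) covers 5:x
7(z) covers 4:b, 6:x
8(b) covers 7:z
9(x) covers 7:z
floor of heap: 0:x, 1:b
completions by unplaced set U, small U first (add the entries for U minus each lowest piece of U):
  |U|=1: {8}:1  {9}:1
  |U|=2: {8,9}:2
  |U|=3: {7,8,9}:2
  |U|=4: {4,7,8,9}:2  {6,7,8,9}:2
  |U|=5: {3,4,7,8,9}:2  {4,6,7,8,9}:4  {5,6,7,8,9}:2
  |U|=6: {1,3,4,7,8,9}:2  {2,5,6,7,8,9}:2  {3,4,6,7,8,9}:6  {4,5,6,7,8,9}:6
  |U|=7: {0,2,5,6,7,8,9}:2  {1,3,4,6,7,8,9}:8  {2,4,5,6,7,8,9}:8  {3,4,5,6,7,8,9}:12
  |U|=8: {0,2,4,5,6,7,8,9}:10  {1,3,4,5,6,7,8,9}:20  {2,3,4,5,6,7,8,9}:20
  start at 0(x): 40
  start at 1(b): 30
sum over floor = 70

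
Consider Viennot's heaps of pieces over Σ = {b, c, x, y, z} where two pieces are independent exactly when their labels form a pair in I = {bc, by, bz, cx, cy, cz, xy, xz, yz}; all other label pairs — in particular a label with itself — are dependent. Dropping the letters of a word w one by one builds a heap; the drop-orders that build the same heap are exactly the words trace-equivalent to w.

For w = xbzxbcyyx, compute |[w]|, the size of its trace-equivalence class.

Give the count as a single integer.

1512

piece 0:x — minimal
piece 1:b rests on {0:x}
piece 2:z — minimal
piece 3:x rests on {1:b}
piece 4:b rests on {3:x}
piece 5:c — minimal
piece 6:y — minimal
piece 7:y rests on {6:y}
piece 8:x rests on {4:b}
minimal pieces: {0:x, 2:z, 5:c, 6:y}
ways to finish when only these pieces remain (= sum over removing one remaining piece with nothing left below it):
  1 left: {2}→1  {5}→1  {7}→1  {8}→1
  2 left: {2,5}→2  {2,7}→2  {2,8}→2  {4,8}→1  {5,7}→2  {5,8}→2  {6,7}→1  {7,8}→2
  3 left: {2,4,8}→3  {2,5,7}→6  {2,5,8}→6  {2,6,7}→3  {2,7,8}→6  {3,4,8}→1  {4,5,8}→3  {4,7,8}→3  {5,6,7}→3  {5,7,8}→6  {6,7,8}→3
  4 left: {1,3,4,8}→1  {2,3,4,8}→4  {2,4,5,8}→12  {2,4,7,8}→12  {2,5,6,7}→12  {2,5,7,8}→24  {2,6,7,8}→12  {3,4,5,8}→4  {3,4,7,8}→4  {4,5,7,8}→12  {4,6,7,8}→6  {5,6,7,8}→12
  5 left: {0,1,3,4,8}→1  {1,2,3,4,8}→5  {1,3,4,5,8}→5  {1,3,4,7,8}→5  {2,3,4,5,8}→20  {2,3,4,7,8}→20  {2,4,5,7,8}→60  {2,4,6,7,8}→30  {2,5,6,7,8}→60  {3,4,5,7,8}→20  {3,4,6,7,8}→10  {4,5,6,7,8}→30
  6 left: {0,1,2,3,4,8}→6  {0,1,3,4,5,8}→6  {0,1,3,4,7,8}→6  {1,2,3,4,5,8}→30  {1,2,3,4,7,8}→30  {1,3,4,5,7,8}→30  {1,3,4,6,7,8}→15  {2,3,4,5,7,8}→120  {2,3,4,6,7,8}→60  {2,4,5,6,7,8}→180  {3,4,5,6,7,8}→60
  7 left: {0,1,2,3,4,5,8}→42  {0,1,2,3,4,7,8}→42  {0,1,3,4,5,7,8}→42  {0,1,3,4,6,7,8}→21  {1,2,3,4,5,7,8}→210  {1,2,3,4,6,7,8}→105  {1,3,4,5,6,7,8}→105  {2,3,4,5,6,7,8}→420
  placing 0:x first → 840 extensions
  placing 2:z first → 168 extensions
  placing 5:c first → 168 extensions
  placing 6:y first → 336 extensions
total linear extensions = 1512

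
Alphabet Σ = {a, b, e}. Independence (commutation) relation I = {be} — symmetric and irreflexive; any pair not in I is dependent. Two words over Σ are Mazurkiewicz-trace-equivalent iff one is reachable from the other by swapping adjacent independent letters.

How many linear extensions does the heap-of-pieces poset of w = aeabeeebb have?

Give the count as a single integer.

20

piece 0:a — minimal
piece 1:e rests on {0:a}
piece 2:a rests on {1:e}
piece 3:b rests on {2:a}
piece 4:e rests on {2:a}
piece 5:e rests on {4:e}
piece 6:e rests on {5:e}
piece 7:b rests on {3:b}
piece 8:b rests on {7:b}
minimal pieces: {0:a}
ways to finish when only these pieces remain (= sum over removing one remaining piece with nothing left below it):
  1 left: {6}→1  {8}→1
  2 left: {5,6}→1  {6,8}→2  {7,8}→1
  3 left: {3,7,8}→1  {4,5,6}→1  {5,6,8}→3  {6,7,8}→3
  4 left: {3,6,7,8}→4  {4,5,6,8}→4  {5,6,7,8}→6
  5 left: {3,5,6,7,8}→10  {4,5,6,7,8}→10
  6 left: {3,4,5,6,7,8}→20
  7 left: {2,3,4,5,6,7,8}→20
  placing 0:a first → 20 extensions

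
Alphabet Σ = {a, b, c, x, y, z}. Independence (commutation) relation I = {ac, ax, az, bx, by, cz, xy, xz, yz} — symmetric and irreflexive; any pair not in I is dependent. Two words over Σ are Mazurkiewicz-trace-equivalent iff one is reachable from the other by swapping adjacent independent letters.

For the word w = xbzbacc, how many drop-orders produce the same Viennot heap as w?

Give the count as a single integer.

piece 0:x — minimal
piece 1:b — minimal
piece 2:z rests on {1:b}
piece 3:b rests on {2:z}
piece 4:a rests on {3:b}
piece 5:c rests on {0:x, 3:b}
piece 6:c rests on {5:c}
minimal pieces: {0:x, 1:b}
ways to finish when only these pieces remain (= sum over removing one remaining piece with nothing left below it):
  1 left: {4}→1  {6}→1
  2 left: {4,6}→2  {5,6}→1
  3 left: {0,5,6}→1  {4,5,6}→3
  4 left: {0,4,5,6}→4  {3,4,5,6}→3
  5 left: {0,3,4,5,6}→7  {2,3,4,5,6}→3
  placing 0:x first → 3 extensions
  placing 1:b first → 10 extensions
total linear extensions = 13

13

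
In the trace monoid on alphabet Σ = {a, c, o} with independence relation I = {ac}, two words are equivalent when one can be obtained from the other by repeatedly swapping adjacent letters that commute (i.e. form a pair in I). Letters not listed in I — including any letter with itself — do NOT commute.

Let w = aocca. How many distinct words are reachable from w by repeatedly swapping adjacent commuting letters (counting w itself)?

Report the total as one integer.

3

piece 0:a — minimal
piece 1:o rests on {0:a}
piece 2:c rests on {1:o}
piece 3:c rests on {2:c}
piece 4:a rests on {1:o}
minimal pieces: {0:a}
ways to finish when only these pieces remain (= sum over removing one remaining piece with nothing left below it):
  1 left: {3}→1  {4}→1
  2 left: {2,3}→1  {3,4}→2
  3 left: {2,3,4}→3
  placing 0:a first → 3 extensions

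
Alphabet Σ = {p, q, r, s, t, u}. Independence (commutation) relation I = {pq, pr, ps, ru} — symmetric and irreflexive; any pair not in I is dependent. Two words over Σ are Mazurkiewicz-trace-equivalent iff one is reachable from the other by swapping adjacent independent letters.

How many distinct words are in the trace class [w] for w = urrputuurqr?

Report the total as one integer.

30

drop 0:u onto floor
drop 1:r onto floor
drop 2:r onto {1:r}
drop 3:p onto {0:u}
drop 4:u onto {3:p}
drop 5:t onto {2:r, 4:u}
drop 6:u onto {5:t}
drop 7:u onto {6:u}
drop 8:r onto {5:t}
drop 9:q onto {7:u, 8:r}
drop 10:r onto {9:q}
ground layer = {0:u, 1:r}
drop-orders for the pieces not yet dropped (sum over which currently-grounded one goes next):
  1 to go: {10} 1
  2 to go: {9,10} 1
  3 to go: {7,9,10} 1  {8,9,10} 1
  4 to go: {6,7,9,10} 1  {7,8,9,10} 2
  5 to go: {6,7,8,9,10} 3
  6 to go: {5,6,7,8,9,10} 3
  7 to go: {2,5,6,7,8,9,10} 3  {4,5,6,7,8,9,10} 3
  8 to go: {1,2,5,6,7,8,9,10} 3  {2,4,5,6,7,8,9,10} 6  {3,4,5,6,7,8,9,10} 3
  9 to go: {0,3,4,5,6,7,8,9,10} 3  {1,2,4,5,6,7,8,9,10} 9  {2,3,4,5,6,7,8,9,10} 9
  if 0:u drops first: 18 orders
  if 1:r drops first: 12 orders
heap linearizations: 30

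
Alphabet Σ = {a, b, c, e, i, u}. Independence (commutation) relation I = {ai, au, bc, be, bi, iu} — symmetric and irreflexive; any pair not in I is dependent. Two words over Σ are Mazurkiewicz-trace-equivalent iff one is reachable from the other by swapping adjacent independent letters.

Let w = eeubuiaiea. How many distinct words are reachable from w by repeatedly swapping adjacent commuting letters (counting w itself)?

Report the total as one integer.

0(e) covers ∅
1(e) covers 0:e
2(u) covers 1:e
3(b) covers 2:u
4(u) covers 3:b
5(i) covers 1:e
6(a) covers 3:b
7(i) covers 5:i
8(e) covers 4:u, 6:a, 7:i
9(a) covers 8:e
floor of heap: 0:e
completions by unplaced set U, small U first (add the entries for U minus each lowest piece of U):
  |U|=1: {9}:1
  |U|=2: {8,9}:1
  |U|=3: {4,8,9}:1  {6,8,9}:1  {7,8,9}:1
  |U|=4: {4,6,8,9}:2  {4,7,8,9}:2  {5,7,8,9}:1  {6,7,8,9}:2
  |U|=5: {3,4,6,8,9}:2  {4,5,7,8,9}:3  {4,6,7,8,9}:6  {5,6,7,8,9}:3
  |U|=6: {2,3,4,6,8,9}:2  {3,4,6,7,8,9}:8  {4,5,6,7,8,9}:12
  |U|=7: {2,3,4,6,7,8,9}:10  {3,4,5,6,7,8,9}:20
  |U|=8: {2,3,4,5,6,7,8,9}:30
  start at 0(e): 30

30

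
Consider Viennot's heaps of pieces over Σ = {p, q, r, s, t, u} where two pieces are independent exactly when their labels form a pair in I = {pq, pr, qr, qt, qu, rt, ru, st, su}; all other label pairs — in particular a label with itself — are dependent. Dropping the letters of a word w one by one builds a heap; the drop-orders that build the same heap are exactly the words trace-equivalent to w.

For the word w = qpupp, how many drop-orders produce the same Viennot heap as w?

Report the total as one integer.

5

drop 0:q onto floor
drop 1:p onto floor
drop 2:u onto {1:p}
drop 3:p onto {2:u}
drop 4:p onto {3:p}
ground layer = {0:q, 1:p}
drop-orders for the pieces not yet dropped (sum over which currently-grounded one goes next):
  1 to go: {0} 1  {4} 1
  2 to go: {0,4} 2  {3,4} 1
  3 to go: {0,3,4} 3  {2,3,4} 1
  if 0:q drops first: 1 orders
  if 1:p drops first: 4 orders
heap linearizations: 5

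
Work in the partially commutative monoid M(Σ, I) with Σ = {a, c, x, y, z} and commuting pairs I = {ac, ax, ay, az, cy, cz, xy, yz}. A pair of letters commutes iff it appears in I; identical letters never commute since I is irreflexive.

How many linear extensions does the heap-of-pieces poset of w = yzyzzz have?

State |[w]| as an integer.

15

0(y) covers ∅
1(z) covers ∅
2(y) covers 0:y
3(z) covers 1:z
4(z) covers 3:z
5(z) covers 4:z
floor of heap: 0:y, 1:z
completions by unplaced set U, small U first (add the entries for U minus each lowest piece of U):
  |U|=1: {2}:1  {5}:1
  |U|=2: {0,2}:1  {2,5}:2  {4,5}:1
  |U|=3: {0,2,5}:3  {2,4,5}:3  {3,4,5}:1
  |U|=4: {0,2,4,5}:6  {1,3,4,5}:1  {2,3,4,5}:4
  start at 0(y): 5
  start at 1(z): 10
sum over floor = 15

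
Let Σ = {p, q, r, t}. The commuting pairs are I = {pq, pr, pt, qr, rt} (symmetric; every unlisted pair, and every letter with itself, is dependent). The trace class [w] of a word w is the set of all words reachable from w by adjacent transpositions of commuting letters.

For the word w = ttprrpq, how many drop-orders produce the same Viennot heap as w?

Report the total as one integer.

210

piece 0:t — minimal
piece 1:t rests on {0:t}
piece 2:p — minimal
piece 3:r — minimal
piece 4:r rests on {3:r}
piece 5:p rests on {2:p}
piece 6:q rests on {1:t}
minimal pieces: {0:t, 2:p, 3:r}
ways to finish when only these pieces remain (= sum over removing one remaining piece with nothing left below it):
  1 left: {4}→1  {5}→1  {6}→1
  2 left: {1,6}→1  {2,5}→1  {3,4}→1  {4,5}→2  {4,6}→2  {5,6}→2
  3 left: {0,1,6}→1  {1,4,6}→3  {1,5,6}→3  {2,4,5}→3  {2,5,6}→3  {3,4,5}→3  {3,4,6}→3  {4,5,6}→6
  4 left: {0,1,4,6}→4  {0,1,5,6}→4  {1,2,5,6}→6  {1,3,4,6}→6  {1,4,5,6}→12  {2,3,4,5}→6  {2,4,5,6}→12  {3,4,5,6}→12
  5 left: {0,1,2,5,6}→10  {0,1,3,4,6}→10  {0,1,4,5,6}→20  {1,2,4,5,6}→30  {1,3,4,5,6}→30  {2,3,4,5,6}→30
  placing 0:t first → 90 extensions
  placing 2:p first → 60 extensions
  placing 3:r first → 60 extensions
total linear extensions = 210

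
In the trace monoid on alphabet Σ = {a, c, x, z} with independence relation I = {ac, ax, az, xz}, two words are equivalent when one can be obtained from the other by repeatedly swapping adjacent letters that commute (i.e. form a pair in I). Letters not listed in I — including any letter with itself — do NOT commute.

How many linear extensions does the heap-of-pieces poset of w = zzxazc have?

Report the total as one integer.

24

piece 0:z — minimal
piece 1:z rests on {0:z}
piece 2:x — minimal
piece 3:a — minimal
piece 4:z rests on {1:z}
piece 5:c rests on {2:x, 4:z}
minimal pieces: {0:z, 2:x, 3:a}
ways to finish when only these pieces remain (= sum over removing one remaining piece with nothing left below it):
  1 left: {3}→1  {5}→1
  2 left: {2,5}→1  {3,5}→2  {4,5}→1
  3 left: {1,4,5}→1  {2,3,5}→3  {2,4,5}→2  {3,4,5}→3
  4 left: {0,1,4,5}→1  {1,2,4,5}→3  {1,3,4,5}→4  {2,3,4,5}→8
  placing 0:z first → 15 extensions
  placing 2:x first → 5 extensions
  placing 3:a first → 4 extensions
total linear extensions = 24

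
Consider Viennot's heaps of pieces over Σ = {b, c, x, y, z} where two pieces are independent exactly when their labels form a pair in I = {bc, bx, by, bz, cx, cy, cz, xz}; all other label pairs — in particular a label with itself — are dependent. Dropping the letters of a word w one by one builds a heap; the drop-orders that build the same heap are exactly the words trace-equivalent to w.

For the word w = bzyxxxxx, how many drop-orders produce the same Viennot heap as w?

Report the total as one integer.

8

drop 0:b onto floor
drop 1:z onto floor
drop 2:y onto {1:z}
drop 3:x onto {2:y}
drop 4:x onto {3:x}
drop 5:x onto {4:x}
drop 6:x onto {5:x}
drop 7:x onto {6:x}
ground layer = {0:b, 1:z}
drop-orders for the pieces not yet dropped (sum over which currently-grounded one goes next):
  1 to go: {0} 1  {7} 1
  2 to go: {0,7} 2  {6,7} 1
  3 to go: {0,6,7} 3  {5,6,7} 1
  4 to go: {0,5,6,7} 4  {4,5,6,7} 1
  5 to go: {0,4,5,6,7} 5  {3,4,5,6,7} 1
  6 to go: {0,3,4,5,6,7} 6  {2,3,4,5,6,7} 1
  if 0:b drops first: 1 orders
  if 1:z drops first: 7 orders
heap linearizations: 8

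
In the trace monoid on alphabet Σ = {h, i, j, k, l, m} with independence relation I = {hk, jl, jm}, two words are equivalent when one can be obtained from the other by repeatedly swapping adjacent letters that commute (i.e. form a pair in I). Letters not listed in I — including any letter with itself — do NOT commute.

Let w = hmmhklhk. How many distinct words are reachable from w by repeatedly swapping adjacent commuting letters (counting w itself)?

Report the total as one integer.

0(h) covers ∅
1(m) covers 0:h
2(m) covers 1:m
3(h) covers 2:m
4(k) covers 2:m
5(l) covers 3:h, 4:k
6(h) covers 5:l
7(k) covers 5:l
floor of heap: 0:h
completions by unplaced set U, small U first (add the entries for U minus each lowest piece of U):
  |U|=1: {6}:1  {7}:1
  |U|=2: {6,7}:2
  |U|=3: {5,6,7}:2
  |U|=4: {3,5,6,7}:2  {4,5,6,7}:2
  |U|=5: {3,4,5,6,7}:4
  |U|=6: {2,3,4,5,6,7}:4
  start at 0(h): 4

4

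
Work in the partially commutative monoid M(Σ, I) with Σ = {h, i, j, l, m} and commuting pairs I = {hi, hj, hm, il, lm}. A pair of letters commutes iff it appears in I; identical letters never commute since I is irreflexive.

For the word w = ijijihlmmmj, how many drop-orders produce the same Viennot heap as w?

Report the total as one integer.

35

piece 0:i — minimal
piece 1:j rests on {0:i}
piece 2:i rests on {1:j}
piece 3:j rests on {2:i}
piece 4:i rests on {3:j}
piece 5:h — minimal
piece 6:l rests on {3:j, 5:h}
piece 7:m rests on {4:i}
piece 8:m rests on {7:m}
piece 9:m rests on {8:m}
piece 10:j rests on {6:l, 9:m}
minimal pieces: {0:i, 5:h}
ways to finish when only these pieces remain (= sum over removing one remaining piece with nothing left below it):
  1 left: {10}→1
  2 left: {6,10}→1  {9,10}→1
  3 left: {5,6,10}→1  {6,9,10}→2  {8,9,10}→1
  4 left: {5,6,9,10}→3  {6,8,9,10}→3  {7,8,9,10}→1
  5 left: {4,7,8,9,10}→1  {5,6,8,9,10}→6  {6,7,8,9,10}→4
  6 left: {4,6,7,8,9,10}→5  {5,6,7,8,9,10}→10
  7 left: {3,4,6,7,8,9,10}→5  {4,5,6,7,8,9,10}→15
  8 left: {2,3,4,6,7,8,9,10}→5  {3,4,5,6,7,8,9,10}→20
  9 left: {1,2,3,4,6,7,8,9,10}→5  {2,3,4,5,6,7,8,9,10}→25
  placing 0:i first → 30 extensions
  placing 5:h first → 5 extensions
total linear extensions = 35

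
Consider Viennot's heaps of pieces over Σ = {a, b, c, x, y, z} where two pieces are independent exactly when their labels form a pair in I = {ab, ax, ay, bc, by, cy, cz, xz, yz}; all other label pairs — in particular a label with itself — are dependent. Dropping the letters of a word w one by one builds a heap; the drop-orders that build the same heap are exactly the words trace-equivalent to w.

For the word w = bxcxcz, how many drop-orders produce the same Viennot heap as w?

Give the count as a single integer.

0(b) covers ∅
1(x) covers 0:b
2(c) covers 1:x
3(x) covers 2:c
4(c) covers 3:x
5(z) covers 0:b
floor of heap: 0:b
completions by unplaced set U, small U first (add the entries for U minus each lowest piece of U):
  |U|=1: {4}:1  {5}:1
  |U|=2: {3,4}:1  {4,5}:2
  |U|=3: {2,3,4}:1  {3,4,5}:3
  |U|=4: {1,2,3,4}:1  {2,3,4,5}:4
  start at 0(b): 5

5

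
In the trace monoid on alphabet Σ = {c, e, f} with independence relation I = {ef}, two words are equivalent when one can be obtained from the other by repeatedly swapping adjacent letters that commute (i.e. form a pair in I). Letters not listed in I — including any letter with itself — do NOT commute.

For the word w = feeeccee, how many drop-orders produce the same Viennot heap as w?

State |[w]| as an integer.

4

#0=f has no predecessor
#1=e has no predecessor
#2=e depends on [1:e]
#3=e depends on [2:e]
#4=c depends on [0:f, 3:e]
#5=c depends on [4:c]
#6=e depends on [5:c]
#7=e depends on [6:e]
sources: [0:f, 1:e]
N(rest) = Σ N(rest − s) over sources s of rest; N(one piece) = 1:
  size 1 → [7]=1
  size 2 → [6,7]=1
  size 3 → [5,6,7]=1
  size 4 → [4,5,6,7]=1
  size 5 → [0,4,5,6,7]=1  [3,4,5,6,7]=1
  size 6 → [0,3,4,5,6,7]=2  [2,3,4,5,6,7]=1
  first=0(f) contributes 1
  first=1(e) contributes 3
|[w]| = 4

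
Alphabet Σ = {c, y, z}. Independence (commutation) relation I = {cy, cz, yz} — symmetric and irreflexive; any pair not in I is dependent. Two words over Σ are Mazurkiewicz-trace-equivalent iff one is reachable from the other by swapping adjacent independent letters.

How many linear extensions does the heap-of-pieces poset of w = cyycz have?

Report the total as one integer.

30

0(c) covers ∅
1(y) covers ∅
2(y) covers 1:y
3(c) covers 0:c
4(z) covers ∅
floor of heap: 0:c, 1:y, 4:z
completions by unplaced set U, small U first (add the entries for U minus each lowest piece of U):
  |U|=1: {2}:1  {3}:1  {4}:1
  |U|=2: {0,3}:1  {1,2}:1  {2,3}:2  {2,4}:2  {3,4}:2
  |U|=3: {0,2,3}:3  {0,3,4}:3  {1,2,3}:3  {1,2,4}:3  {2,3,4}:6
  start at 0(c): 12
  start at 1(y): 12
  start at 4(z): 6
sum over floor = 30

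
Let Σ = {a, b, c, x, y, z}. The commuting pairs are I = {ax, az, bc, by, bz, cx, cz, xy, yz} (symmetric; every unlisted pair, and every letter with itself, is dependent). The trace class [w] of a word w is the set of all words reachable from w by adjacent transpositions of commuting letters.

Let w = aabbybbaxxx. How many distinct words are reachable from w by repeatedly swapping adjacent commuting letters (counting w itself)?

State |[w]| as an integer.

piece 0:a — minimal
piece 1:a rests on {0:a}
piece 2:b rests on {1:a}
piece 3:b rests on {2:b}
piece 4:y rests on {1:a}
piece 5:b rests on {3:b}
piece 6:b rests on {5:b}
piece 7:a rests on {4:y, 6:b}
piece 8:x rests on {6:b}
piece 9:x rests on {8:x}
piece 10:x rests on {9:x}
minimal pieces: {0:a}
ways to finish when only these pieces remain (= sum over removing one remaining piece with nothing left below it):
  1 left: {7}→1  {10}→1
  2 left: {4,7}→1  {7,10}→2  {9,10}→1
  3 left: {4,7,10}→3  {7,9,10}→3  {8,9,10}→1
  4 left: {4,7,9,10}→6  {7,8,9,10}→4
  5 left: {4,7,8,9,10}→10  {6,7,8,9,10}→4
  6 left: {4,6,7,8,9,10}→14  {5,6,7,8,9,10}→4
  7 left: {3,5,6,7,8,9,10}→4  {4,5,6,7,8,9,10}→18
  8 left: {2,3,5,6,7,8,9,10}→4  {3,4,5,6,7,8,9,10}→22
  9 left: {2,3,4,5,6,7,8,9,10}→26
  placing 0:a first → 26 extensions

26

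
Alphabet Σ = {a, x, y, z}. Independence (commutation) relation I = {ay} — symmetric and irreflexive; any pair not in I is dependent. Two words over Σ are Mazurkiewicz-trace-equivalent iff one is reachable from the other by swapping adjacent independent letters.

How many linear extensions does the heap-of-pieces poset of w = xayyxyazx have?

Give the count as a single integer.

#0=x has no predecessor
#1=a depends on [0:x]
#2=y depends on [0:x]
#3=y depends on [2:y]
#4=x depends on [1:a, 3:y]
#5=y depends on [4:x]
#6=a depends on [4:x]
#7=z depends on [5:y, 6:a]
#8=x depends on [7:z]
sources: [0:x]
N(rest) = Σ N(rest − s) over sources s of rest; N(one piece) = 1:
  size 1 → [8]=1
  size 2 → [7,8]=1
  size 3 → [5,7,8]=1  [6,7,8]=1
  size 4 → [5,6,7,8]=2
  size 5 → [4,5,6,7,8]=2
  size 6 → [1,4,5,6,7,8]=2  [3,4,5,6,7,8]=2
  size 7 → [1,3,4,5,6,7,8]=4  [2,3,4,5,6,7,8]=2
  first=0(x) contributes 6

6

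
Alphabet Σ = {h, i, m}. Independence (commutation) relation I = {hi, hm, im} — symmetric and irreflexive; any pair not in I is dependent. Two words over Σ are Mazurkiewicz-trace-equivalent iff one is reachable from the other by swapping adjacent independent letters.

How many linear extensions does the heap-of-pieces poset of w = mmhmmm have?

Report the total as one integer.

6

0(m) covers ∅
1(m) covers 0:m
2(h) covers ∅
3(m) covers 1:m
4(m) covers 3:m
5(m) covers 4:m
floor of heap: 0:m, 2:h
completions by unplaced set U, small U first (add the entries for U minus each lowest piece of U):
  |U|=1: {2}:1  {5}:1
  |U|=2: {2,5}:2  {4,5}:1
  |U|=3: {2,4,5}:3  {3,4,5}:1
  |U|=4: {1,3,4,5}:1  {2,3,4,5}:4
  start at 0(m): 5
  start at 2(h): 1
sum over floor = 6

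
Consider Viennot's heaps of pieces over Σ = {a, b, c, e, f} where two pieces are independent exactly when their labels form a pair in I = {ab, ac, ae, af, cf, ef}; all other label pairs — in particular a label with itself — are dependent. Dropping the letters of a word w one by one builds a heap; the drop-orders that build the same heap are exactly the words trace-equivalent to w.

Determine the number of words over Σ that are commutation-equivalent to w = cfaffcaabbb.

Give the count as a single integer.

piece 0:c — minimal
piece 1:f — minimal
piece 2:a — minimal
piece 3:f rests on {1:f}
piece 4:f rests on {3:f}
piece 5:c rests on {0:c}
piece 6:a rests on {2:a}
piece 7:a rests on {6:a}
piece 8:b rests on {4:f, 5:c}
piece 9:b rests on {8:b}
piece 10:b rests on {9:b}
minimal pieces: {0:c, 1:f, 2:a}
ways to finish when only these pieces remain (= sum over removing one remaining piece with nothing left below it):
  1 left: {7}→1  {10}→1
  2 left: {6,7}→1  {7,10}→2  {9,10}→1
  3 left: {2,6,7}→1  {6,7,10}→3  {7,9,10}→3  {8,9,10}→1
  4 left: {2,6,7,10}→4  {4,8,9,10}→1  {5,8,9,10}→1  {6,7,9,10}→6  {7,8,9,10}→4
  5 left: {0,5,8,9,10}→1  {2,6,7,9,10}→10  {3,4,8,9,10}→1  {4,5,8,9,10}→2  {4,7,8,9,10}→5  {5,7,8,9,10}→5  {6,7,8,9,10}→10
  6 left: {0,4,5,8,9,10}→3  {0,5,7,8,9,10}→6  {1,3,4,8,9,10}→1  {2,6,7,8,9,10}→20  {3,4,5,8,9,10}→3  {3,4,7,8,9,10}→6  {4,5,7,8,9,10}→12  {4,6,7,8,9,10}→15  {5,6,7,8,9,10}→15
  7 left: {0,3,4,5,8,9,10}→6  {0,4,5,7,8,9,10}→21  {0,5,6,7,8,9,10}→21  {1,3,4,5,8,9,10}→4  {1,3,4,7,8,9,10}→7  {2,4,6,7,8,9,10}→35  {2,5,6,7,8,9,10}→35  {3,4,5,7,8,9,10}→21  {3,4,6,7,8,9,10}→21  {4,5,6,7,8,9,10}→42
  8 left: {0,1,3,4,5,8,9,10}→10  {0,2,5,6,7,8,9,10}→56  {0,3,4,5,7,8,9,10}→48  {0,4,5,6,7,8,9,10}→84  {1,3,4,5,7,8,9,10}→32  {1,3,4,6,7,8,9,10}→28  {2,3,4,6,7,8,9,10}→56  {2,4,5,6,7,8,9,10}→112  {3,4,5,6,7,8,9,10}→84
  9 left: {0,1,3,4,5,7,8,9,10}→90  {0,2,4,5,6,7,8,9,10}→252  {0,3,4,5,6,7,8,9,10}→216  {1,2,3,4,6,7,8,9,10}→84  {1,3,4,5,6,7,8,9,10}→144  {2,3,4,5,6,7,8,9,10}→252
  placing 0:c first → 480 extensions
  placing 1:f first → 720 extensions
  placing 2:a first → 450 extensions
total linear extensions = 1650

1650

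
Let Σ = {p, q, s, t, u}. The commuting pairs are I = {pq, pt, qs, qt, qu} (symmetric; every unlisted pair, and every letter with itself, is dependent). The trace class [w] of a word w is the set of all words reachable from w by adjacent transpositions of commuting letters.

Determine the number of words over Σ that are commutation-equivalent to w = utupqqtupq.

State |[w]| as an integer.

drop 0:u onto floor
drop 1:t onto {0:u}
drop 2:u onto {1:t}
drop 3:p onto {2:u}
drop 4:q onto floor
drop 5:q onto {4:q}
drop 6:t onto {2:u}
drop 7:u onto {3:p, 6:t}
drop 8:p onto {7:u}
drop 9:q onto {5:q}
ground layer = {0:u, 4:q}
drop-orders for the pieces not yet dropped (sum over which currently-grounded one goes next):
  1 to go: {8} 1  {9} 1
  2 to go: {5,9} 1  {7,8} 1  {8,9} 2
  3 to go: {3,7,8} 1  {4,5,9} 1  {5,8,9} 3  {6,7,8} 1  {7,8,9} 3
  4 to go: {3,6,7,8} 2  {3,7,8,9} 4  {4,5,8,9} 4  {5,7,8,9} 6  {6,7,8,9} 4
  5 to go: {2,3,6,7,8} 2  {3,5,7,8,9} 10  {3,6,7,8,9} 10  {4,5,7,8,9} 10  {5,6,7,8,9} 10
  6 to go: {1,2,3,6,7,8} 2  {2,3,6,7,8,9} 12  {3,4,5,7,8,9} 20  {3,5,6,7,8,9} 30  {4,5,6,7,8,9} 20
  7 to go: {0,1,2,3,6,7,8} 2  {1,2,3,6,7,8,9} 14  {2,3,5,6,7,8,9} 42  {3,4,5,6,7,8,9} 70
  8 to go: {0,1,2,3,6,7,8,9} 16  {1,2,3,5,6,7,8,9} 56  {2,3,4,5,6,7,8,9} 112
  if 0:u drops first: 168 orders
  if 4:q drops first: 72 orders
heap linearizations: 240

240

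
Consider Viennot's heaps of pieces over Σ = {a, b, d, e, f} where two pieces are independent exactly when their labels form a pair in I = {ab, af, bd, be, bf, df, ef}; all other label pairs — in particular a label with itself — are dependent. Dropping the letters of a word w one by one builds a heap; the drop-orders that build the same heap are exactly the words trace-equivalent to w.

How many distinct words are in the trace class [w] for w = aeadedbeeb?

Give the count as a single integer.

45

0(a) covers ∅
1(e) covers 0:a
2(a) covers 1:e
3(d) covers 2:a
4(e) covers 3:d
5(d) covers 4:e
6(b) covers ∅
7(e) covers 5:d
8(e) covers 7:e
9(b) covers 6:b
floor of heap: 0:a, 6:b
completions by unplaced set U, small U first (add the entries for U minus each lowest piece of U):
  |U|=1: {8}:1  {9}:1
  |U|=2: {6,9}:1  {7,8}:1  {8,9}:2
  |U|=3: {5,7,8}:1  {6,8,9}:3  {7,8,9}:3
  |U|=4: {4,5,7,8}:1  {5,7,8,9}:4  {6,7,8,9}:6
  |U|=5: {3,4,5,7,8}:1  {4,5,7,8,9}:5  {5,6,7,8,9}:10
  |U|=6: {2,3,4,5,7,8}:1  {3,4,5,7,8,9}:6  {4,5,6,7,8,9}:15
  |U|=7: {1,2,3,4,5,7,8}:1  {2,3,4,5,7,8,9}:7  {3,4,5,6,7,8,9}:21
  |U|=8: {0,1,2,3,4,5,7,8}:1  {1,2,3,4,5,7,8,9}:8  {2,3,4,5,6,7,8,9}:28
  start at 0(a): 36
  start at 6(b): 9
sum over floor = 45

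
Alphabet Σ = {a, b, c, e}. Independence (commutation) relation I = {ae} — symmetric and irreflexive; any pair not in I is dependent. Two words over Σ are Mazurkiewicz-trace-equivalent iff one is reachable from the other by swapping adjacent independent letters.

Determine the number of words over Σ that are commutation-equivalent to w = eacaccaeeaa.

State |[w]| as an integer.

piece 0:e — minimal
piece 1:a — minimal
piece 2:c rests on {0:e, 1:a}
piece 3:a rests on {2:c}
piece 4:c rests on {3:a}
piece 5:c rests on {4:c}
piece 6:a rests on {5:c}
piece 7:e rests on {5:c}
piece 8:e rests on {7:e}
piece 9:a rests on {6:a}
piece 10:a rests on {9:a}
minimal pieces: {0:e, 1:a}
ways to finish when only these pieces remain (= sum over removing one remaining piece with nothing left below it):
  1 left: {8}→1  {10}→1
  2 left: {7,8}→1  {8,10}→2  {9,10}→1
  3 left: {6,9,10}→1  {7,8,10}→3  {8,9,10}→3
  4 left: {6,8,9,10}→4  {7,8,9,10}→6
  5 left: {6,7,8,9,10}→10
  6 left: {5,6,7,8,9,10}→10
  7 left: {4,5,6,7,8,9,10}→10
  8 left: {3,4,5,6,7,8,9,10}→10
  9 left: {2,3,4,5,6,7,8,9,10}→10
  placing 0:e first → 10 extensions
  placing 1:a first → 10 extensions
total linear extensions = 20

20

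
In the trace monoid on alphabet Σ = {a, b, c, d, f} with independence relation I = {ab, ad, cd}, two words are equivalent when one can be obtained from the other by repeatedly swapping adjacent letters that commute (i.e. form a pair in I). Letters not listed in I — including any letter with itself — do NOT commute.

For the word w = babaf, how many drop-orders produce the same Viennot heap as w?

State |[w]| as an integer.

#0=b has no predecessor
#1=a has no predecessor
#2=b depends on [0:b]
#3=a depends on [1:a]
#4=f depends on [2:b, 3:a]
sources: [0:b, 1:a]
N(rest) = Σ N(rest − s) over sources s of rest; N(one piece) = 1:
  size 1 → [4]=1
  size 2 → [2,4]=1  [3,4]=1
  size 3 → [0,2,4]=1  [1,3,4]=1  [2,3,4]=2
  first=0(b) contributes 3
  first=1(a) contributes 3
|[w]| = 6

6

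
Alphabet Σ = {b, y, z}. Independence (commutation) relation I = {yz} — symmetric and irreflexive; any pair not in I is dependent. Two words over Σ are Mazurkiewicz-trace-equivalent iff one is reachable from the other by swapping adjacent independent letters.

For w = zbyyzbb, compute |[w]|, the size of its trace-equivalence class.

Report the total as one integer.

3

0(z) covers ∅
1(b) covers 0:z
2(y) covers 1:b
3(y) covers 2:y
4(z) covers 1:b
5(b) covers 3:y, 4:z
6(b) covers 5:b
floor of heap: 0:z
completions by unplaced set U, small U first (add the entries for U minus each lowest piece of U):
  |U|=1: {6}:1
  |U|=2: {5,6}:1
  |U|=3: {3,5,6}:1  {4,5,6}:1
  |U|=4: {2,3,5,6}:1  {3,4,5,6}:2
  |U|=5: {2,3,4,5,6}:3
  start at 0(z): 3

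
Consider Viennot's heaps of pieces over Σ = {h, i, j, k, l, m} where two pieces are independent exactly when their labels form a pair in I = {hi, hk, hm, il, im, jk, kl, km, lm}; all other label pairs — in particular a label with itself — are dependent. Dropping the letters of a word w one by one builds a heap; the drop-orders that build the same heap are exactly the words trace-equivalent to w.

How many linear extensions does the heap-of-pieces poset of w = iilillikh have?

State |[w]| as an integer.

drop 0:i onto floor
drop 1:i onto {0:i}
drop 2:l onto floor
drop 3:i onto {1:i}
drop 4:l onto {2:l}
drop 5:l onto {4:l}
drop 6:i onto {3:i}
drop 7:k onto {6:i}
drop 8:h onto {5:l}
ground layer = {0:i, 2:l}
drop-orders for the pieces not yet dropped (sum over which currently-grounded one goes next):
  1 to go: {7} 1  {8} 1
  2 to go: {5,8} 1  {6,7} 1  {7,8} 2
  3 to go: {3,6,7} 1  {4,5,8} 1  {5,7,8} 3  {6,7,8} 3
  4 to go: {1,3,6,7} 1  {2,4,5,8} 1  {3,6,7,8} 4  {4,5,7,8} 4  {5,6,7,8} 6
  5 to go: {0,1,3,6,7} 1  {1,3,6,7,8} 5  {2,4,5,7,8} 5  {3,5,6,7,8} 10  {4,5,6,7,8} 10
  6 to go: {0,1,3,6,7,8} 6  {1,3,5,6,7,8} 15  {2,4,5,6,7,8} 15  {3,4,5,6,7,8} 20
  7 to go: {0,1,3,5,6,7,8} 21  {1,3,4,5,6,7,8} 35  {2,3,4,5,6,7,8} 35
  if 0:i drops first: 70 orders
  if 2:l drops first: 56 orders
heap linearizations: 126

126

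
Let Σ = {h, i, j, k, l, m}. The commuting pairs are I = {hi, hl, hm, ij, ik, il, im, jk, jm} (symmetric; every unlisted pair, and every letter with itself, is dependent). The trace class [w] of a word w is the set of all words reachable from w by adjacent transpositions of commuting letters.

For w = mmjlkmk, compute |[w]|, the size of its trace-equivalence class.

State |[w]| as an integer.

3

drop 0:m onto floor
drop 1:m onto {0:m}
drop 2:j onto floor
drop 3:l onto {1:m, 2:j}
drop 4:k onto {3:l}
drop 5:m onto {4:k}
drop 6:k onto {5:m}
ground layer = {0:m, 2:j}
drop-orders for the pieces not yet dropped (sum over which currently-grounded one goes next):
  1 to go: {6} 1
  2 to go: {5,6} 1
  3 to go: {4,5,6} 1
  4 to go: {3,4,5,6} 1
  5 to go: {1,3,4,5,6} 1  {2,3,4,5,6} 1
  if 0:m drops first: 2 orders
  if 2:j drops first: 1 orders
heap linearizations: 3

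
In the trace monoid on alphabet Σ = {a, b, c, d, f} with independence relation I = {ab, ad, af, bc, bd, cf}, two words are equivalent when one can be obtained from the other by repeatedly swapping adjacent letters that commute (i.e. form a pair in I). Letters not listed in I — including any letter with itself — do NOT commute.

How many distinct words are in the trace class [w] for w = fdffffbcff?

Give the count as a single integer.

8

piece 0:f — minimal
piece 1:d rests on {0:f}
piece 2:f rests on {1:d}
piece 3:f rests on {2:f}
piece 4:f rests on {3:f}
piece 5:f rests on {4:f}
piece 6:b rests on {5:f}
piece 7:c rests on {1:d}
piece 8:f rests on {6:b}
piece 9:f rests on {8:f}
minimal pieces: {0:f}
ways to finish when only these pieces remain (= sum over removing one remaining piece with nothing left below it):
  1 left: {7}→1  {9}→1
  2 left: {7,9}→2  {8,9}→1
  3 left: {6,8,9}→1  {7,8,9}→3
  4 left: {5,6,8,9}→1  {6,7,8,9}→4
  5 left: {4,5,6,8,9}→1  {5,6,7,8,9}→5
  6 left: {3,4,5,6,8,9}→1  {4,5,6,7,8,9}→6
  7 left: {2,3,4,5,6,8,9}→1  {3,4,5,6,7,8,9}→7
  8 left: {2,3,4,5,6,7,8,9}→8
  placing 0:f first → 8 extensions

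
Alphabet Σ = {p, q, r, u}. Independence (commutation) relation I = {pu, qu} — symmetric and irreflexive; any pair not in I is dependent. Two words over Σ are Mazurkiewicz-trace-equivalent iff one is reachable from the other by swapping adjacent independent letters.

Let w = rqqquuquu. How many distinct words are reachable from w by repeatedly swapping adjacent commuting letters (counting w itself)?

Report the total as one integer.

piece 0:r — minimal
piece 1:q rests on {0:r}
piece 2:q rests on {1:q}
piece 3:q rests on {2:q}
piece 4:u rests on {0:r}
piece 5:u rests on {4:u}
piece 6:q rests on {3:q}
piece 7:u rests on {5:u}
piece 8:u rests on {7:u}
minimal pieces: {0:r}
ways to finish when only these pieces remain (= sum over removing one remaining piece with nothing left below it):
  1 left: {6}→1  {8}→1
  2 left: {3,6}→1  {6,8}→2  {7,8}→1
  3 left: {2,3,6}→1  {3,6,8}→3  {5,7,8}→1  {6,7,8}→3
  4 left: {1,2,3,6}→1  {2,3,6,8}→4  {3,6,7,8}→6  {4,5,7,8}→1  {5,6,7,8}→4
  5 left: {1,2,3,6,8}→5  {2,3,6,7,8}→10  {3,5,6,7,8}→10  {4,5,6,7,8}→5
  6 left: {1,2,3,6,7,8}→15  {2,3,5,6,7,8}→20  {3,4,5,6,7,8}→15
  7 left: {1,2,3,5,6,7,8}→35  {2,3,4,5,6,7,8}→35
  placing 0:r first → 70 extensions

70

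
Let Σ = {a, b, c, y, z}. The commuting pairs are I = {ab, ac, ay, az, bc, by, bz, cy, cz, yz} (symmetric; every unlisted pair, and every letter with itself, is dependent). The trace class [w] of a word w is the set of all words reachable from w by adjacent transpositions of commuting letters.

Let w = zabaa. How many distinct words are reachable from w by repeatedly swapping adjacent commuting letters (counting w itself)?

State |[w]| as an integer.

piece 0:z — minimal
piece 1:a — minimal
piece 2:b — minimal
piece 3:a rests on {1:a}
piece 4:a rests on {3:a}
minimal pieces: {0:z, 1:a, 2:b}
ways to finish when only these pieces remain (= sum over removing one remaining piece with nothing left below it):
  1 left: {0}→1  {2}→1  {4}→1
  2 left: {0,2}→2  {0,4}→2  {2,4}→2  {3,4}→1
  3 left: {0,2,4}→6  {0,3,4}→3  {1,3,4}→1  {2,3,4}→3
  placing 0:z first → 4 extensions
  placing 1:a first → 12 extensions
  placing 2:b first → 4 extensions
total linear extensions = 20

20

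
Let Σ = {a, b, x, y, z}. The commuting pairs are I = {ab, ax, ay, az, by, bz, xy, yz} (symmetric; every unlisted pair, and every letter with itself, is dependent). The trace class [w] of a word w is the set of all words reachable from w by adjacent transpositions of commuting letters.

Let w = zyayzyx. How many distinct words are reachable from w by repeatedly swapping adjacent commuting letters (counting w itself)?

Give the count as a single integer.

piece 0:z — minimal
piece 1:y — minimal
piece 2:a — minimal
piece 3:y rests on {1:y}
piece 4:z rests on {0:z}
piece 5:y rests on {3:y}
piece 6:x rests on {4:z}
minimal pieces: {0:z, 1:y, 2:a}
ways to finish when only these pieces remain (= sum over removing one remaining piece with nothing left below it):
  1 left: {2}→1  {5}→1  {6}→1
  2 left: {2,5}→2  {2,6}→2  {3,5}→1  {4,6}→1  {5,6}→2
  3 left: {0,4,6}→1  {1,3,5}→1  {2,3,5}→3  {2,4,6}→3  {2,5,6}→6  {3,5,6}→3  {4,5,6}→3
  4 left: {0,2,4,6}→4  {0,4,5,6}→4  {1,2,3,5}→4  {1,3,5,6}→4  {2,3,5,6}→12  {2,4,5,6}→12  {3,4,5,6}→6
  5 left: {0,2,4,5,6}→20  {0,3,4,5,6}→10  {1,2,3,5,6}→20  {1,3,4,5,6}→10  {2,3,4,5,6}→30
  placing 0:z first → 60 extensions
  placing 1:y first → 60 extensions
  placing 2:a first → 20 extensions
total linear extensions = 140

140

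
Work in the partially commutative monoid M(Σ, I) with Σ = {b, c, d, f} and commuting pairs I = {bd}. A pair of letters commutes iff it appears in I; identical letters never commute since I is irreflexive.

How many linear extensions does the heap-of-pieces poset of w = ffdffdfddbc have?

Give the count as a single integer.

0(f) covers ∅
1(f) covers 0:f
2(d) covers 1:f
3(f) covers 2:d
4(f) covers 3:f
5(d) covers 4:f
6(f) covers 5:d
7(d) covers 6:f
8(d) covers 7:d
9(b) covers 6:f
10(c) covers 8:d, 9:b
floor of heap: 0:f
completions by unplaced set U, small U first (add the entries for U minus each lowest piece of U):
  |U|=1: {10}:1
  |U|=2: {8,10}:1  {9,10}:1
  |U|=3: {7,8,10}:1  {8,9,10}:2
  |U|=4: {7,8,9,10}:3
  |U|=5: {6,7,8,9,10}:3
  |U|=6: {5,6,7,8,9,10}:3
  |U|=7: {4,5,6,7,8,9,10}:3
  |U|=8: {3,4,5,6,7,8,9,10}:3
  |U|=9: {2,3,4,5,6,7,8,9,10}:3
  start at 0(f): 3

3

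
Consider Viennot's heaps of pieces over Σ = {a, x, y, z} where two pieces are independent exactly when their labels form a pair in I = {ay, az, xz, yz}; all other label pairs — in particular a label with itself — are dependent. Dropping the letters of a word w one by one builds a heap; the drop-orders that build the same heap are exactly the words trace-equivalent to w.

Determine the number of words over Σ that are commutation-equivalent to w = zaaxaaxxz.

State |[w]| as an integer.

36

#0=z has no predecessor
#1=a has no predecessor
#2=a depends on [1:a]
#3=x depends on [2:a]
#4=a depends on [3:x]
#5=a depends on [4:a]
#6=x depends on [5:a]
#7=x depends on [6:x]
#8=z depends on [0:z]
sources: [0:z, 1:a]
N(rest) = Σ N(rest − s) over sources s of rest; N(one piece) = 1:
  size 1 → [7]=1  [8]=1
  size 2 → [0,8]=1  [6,7]=1  [7,8]=2
  size 3 → [0,7,8]=3  [5,6,7]=1  [6,7,8]=3
  size 4 → [0,6,7,8]=6  [4,5,6,7]=1  [5,6,7,8]=4
  size 5 → [0,5,6,7,8]=10  [3,4,5,6,7]=1  [4,5,6,7,8]=5
  size 6 → [0,4,5,6,7,8]=15  [2,3,4,5,6,7]=1  [3,4,5,6,7,8]=6
  size 7 → [0,3,4,5,6,7,8]=21  [1,2,3,4,5,6,7]=1  [2,3,4,5,6,7,8]=7
  first=0(z) contributes 8
  first=1(a) contributes 28
|[w]| = 36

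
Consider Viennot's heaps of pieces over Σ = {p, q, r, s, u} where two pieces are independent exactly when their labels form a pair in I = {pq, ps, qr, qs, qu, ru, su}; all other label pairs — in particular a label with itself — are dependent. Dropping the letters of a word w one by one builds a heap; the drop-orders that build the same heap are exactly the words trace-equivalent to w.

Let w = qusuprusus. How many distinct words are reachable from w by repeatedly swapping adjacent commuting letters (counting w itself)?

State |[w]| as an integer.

drop 0:q onto floor
drop 1:u onto floor
drop 2:s onto floor
drop 3:u onto {1:u}
drop 4:p onto {3:u}
drop 5:r onto {2:s, 4:p}
drop 6:u onto {4:p}
drop 7:s onto {5:r}
drop 8:u onto {6:u}
drop 9:s onto {7:s}
ground layer = {0:q, 1:u, 2:s}
drop-orders for the pieces not yet dropped (sum over which currently-grounded one goes next):
  1 to go: {0} 1  {8} 1  {9} 1
  2 to go: {0,8} 2  {0,9} 2  {6,8} 1  {7,9} 1  {8,9} 2
  3 to go: {0,6,8} 3  {0,7,9} 3  {0,8,9} 6  {5,7,9} 1  {6,8,9} 3  {7,8,9} 3
  4 to go: {0,5,7,9} 4  {0,6,8,9} 12  {0,7,8,9} 12  {2,5,7,9} 1  {5,7,8,9} 4  {6,7,8,9} 6
  5 to go: {0,2,5,7,9} 5  {0,5,7,8,9} 20  {0,6,7,8,9} 30  {2,5,7,8,9} 5  {5,6,7,8,9} 10
  6 to go: {0,2,5,7,8,9} 30  {0,5,6,7,8,9} 60  {2,5,6,7,8,9} 15  {4,5,6,7,8,9} 10
  7 to go: {0,2,5,6,7,8,9} 105  {0,4,5,6,7,8,9} 70  {2,4,5,6,7,8,9} 25  {3,4,5,6,7,8,9} 10
  8 to go: {0,2,4,5,6,7,8,9} 200  {0,3,4,5,6,7,8,9} 80  {1,3,4,5,6,7,8,9} 10  {2,3,4,5,6,7,8,9} 35
  if 0:q drops first: 45 orders
  if 1:u drops first: 315 orders
  if 2:s drops first: 90 orders
heap linearizations: 450

450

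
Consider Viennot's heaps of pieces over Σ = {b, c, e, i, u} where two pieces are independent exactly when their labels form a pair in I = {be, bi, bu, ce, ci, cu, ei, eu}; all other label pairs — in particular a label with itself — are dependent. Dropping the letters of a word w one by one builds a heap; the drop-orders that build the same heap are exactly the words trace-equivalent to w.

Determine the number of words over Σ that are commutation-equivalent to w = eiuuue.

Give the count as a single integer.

15

piece 0:e — minimal
piece 1:i — minimal
piece 2:u rests on {1:i}
piece 3:u rests on {2:u}
piece 4:u rests on {3:u}
piece 5:e rests on {0:e}
minimal pieces: {0:e, 1:i}
ways to finish when only these pieces remain (= sum over removing one remaining piece with nothing left below it):
  1 left: {4}→1  {5}→1
  2 left: {0,5}→1  {3,4}→1  {4,5}→2
  3 left: {0,4,5}→3  {2,3,4}→1  {3,4,5}→3
  4 left: {0,3,4,5}→6  {1,2,3,4}→1  {2,3,4,5}→4
  placing 0:e first → 5 extensions
  placing 1:i first → 10 extensions
total linear extensions = 15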